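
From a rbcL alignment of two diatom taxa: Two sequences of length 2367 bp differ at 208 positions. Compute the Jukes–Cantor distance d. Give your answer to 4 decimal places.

p = 208/2367 ≈ 0.087875.
d = −(3/4) ln(1 − 4p/3) = −0.75 ln(1 − 0.117167) = −0.75 ln(0.882833)
  = −0.75 × (-0.124619) = 0.093464 substitutions/site.

0.0935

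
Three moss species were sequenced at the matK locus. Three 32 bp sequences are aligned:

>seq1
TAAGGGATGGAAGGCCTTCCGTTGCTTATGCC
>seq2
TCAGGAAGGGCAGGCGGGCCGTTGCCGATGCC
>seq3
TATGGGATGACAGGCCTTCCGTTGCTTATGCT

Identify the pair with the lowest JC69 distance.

seq1 and seq3

seq1–seq2: 9/32 differ, p = 0.281, d = 0.353.
seq1–seq3: 4/32 differ, p = 0.125, d = 0.137.
seq2–seq3: 11/32 differ, p = 0.344, d = 0.460.
The smallest distance is between seq1 and seq3.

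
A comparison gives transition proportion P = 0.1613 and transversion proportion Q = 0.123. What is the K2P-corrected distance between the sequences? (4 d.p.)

Under the Kimura two-parameter model, d = −½ ln(1 − 2P − Q) − ¼ ln(1 − 2Q).
1 − 2P − Q = 0.5544, giving −½ ln(0.5544) = 0.294934.
1 − 2Q = 0.754, giving −¼ ln(0.754) = 0.070591.
d = 0.294934 + 0.070591 = 0.365525.

0.3655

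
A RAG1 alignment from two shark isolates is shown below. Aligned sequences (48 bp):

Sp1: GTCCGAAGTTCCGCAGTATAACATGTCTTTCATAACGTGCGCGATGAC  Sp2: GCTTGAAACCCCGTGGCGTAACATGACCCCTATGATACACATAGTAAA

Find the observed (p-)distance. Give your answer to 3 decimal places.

The sequences differ at 26 of 48 positions.
p = 26/48 = 0.541666… ≈ 0.542 (to 3 d.p.).

0.542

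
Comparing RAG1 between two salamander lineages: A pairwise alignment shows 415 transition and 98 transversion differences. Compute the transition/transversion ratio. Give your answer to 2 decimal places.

4.23

R = 415/98 = 4.234693… ≈ 4.23 (to 2 d.p.).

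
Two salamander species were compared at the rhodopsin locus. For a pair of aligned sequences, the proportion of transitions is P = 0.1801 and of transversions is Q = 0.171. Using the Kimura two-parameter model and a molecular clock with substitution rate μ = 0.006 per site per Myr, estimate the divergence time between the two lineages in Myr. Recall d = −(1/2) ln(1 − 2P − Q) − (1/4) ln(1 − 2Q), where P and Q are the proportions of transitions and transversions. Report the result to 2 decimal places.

Under the Kimura two-parameter model, d = −½ ln(1 − 2P − Q) − ¼ ln(1 − 2Q).
1 − 2P − Q = 0.4688, giving −½ ln(0.4688) = 0.378790.
1 − 2Q = 0.658, giving −¼ ln(0.658) = 0.104638.
d = 0.378790 + 0.104638 = 0.483428.
Under a molecular clock d = 2μt, so t = d/(2μ) = 0.483428 / (2 × 0.006) = 40.29 Myr.

40.29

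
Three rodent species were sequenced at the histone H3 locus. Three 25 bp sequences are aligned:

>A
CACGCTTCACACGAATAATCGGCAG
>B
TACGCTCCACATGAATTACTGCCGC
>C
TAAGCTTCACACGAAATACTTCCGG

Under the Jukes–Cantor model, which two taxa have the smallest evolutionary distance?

A–B: 9/25 differ, p = 0.360, d = 0.490.
A–C: 9/25 differ, p = 0.360, d = 0.490.
B–C: 6/25 differ, p = 0.240, d = 0.289.
The smallest distance is between B and C.

B and C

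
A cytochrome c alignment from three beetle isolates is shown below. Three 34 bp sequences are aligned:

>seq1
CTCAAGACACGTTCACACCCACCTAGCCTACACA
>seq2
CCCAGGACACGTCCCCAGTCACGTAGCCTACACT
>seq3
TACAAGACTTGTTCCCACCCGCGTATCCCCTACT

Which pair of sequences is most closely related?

seq1 and seq2

seq1–seq2: 8/34 differ, p = 0.235, d = 0.282.
seq1–seq3: 12/34 differ, p = 0.353, d = 0.477.
seq2–seq3: 13/34 differ, p = 0.382, d = 0.535.
The smallest distance is between seq1 and seq2.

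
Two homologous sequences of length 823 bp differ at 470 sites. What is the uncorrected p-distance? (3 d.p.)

p = 470/823 = 0.571081… ≈ 0.571 (to 3 d.p.).

0.571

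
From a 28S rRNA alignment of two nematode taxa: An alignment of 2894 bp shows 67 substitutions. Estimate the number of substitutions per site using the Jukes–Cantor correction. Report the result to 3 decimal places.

0.024

p = 67/2894 ≈ 0.023151.
d = −(3/4) ln(1 − 4p/3) = −0.75 ln(1 − 0.030868) = −0.75 ln(0.969132)
  = −0.75 × (-0.031354) = 0.023516 substitutions/site.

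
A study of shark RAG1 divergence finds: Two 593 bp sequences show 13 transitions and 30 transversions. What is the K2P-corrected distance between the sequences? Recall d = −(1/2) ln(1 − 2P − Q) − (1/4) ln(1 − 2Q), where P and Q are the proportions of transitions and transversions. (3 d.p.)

P = 13/593 ≈ 0.021922 and Q = 30/593 ≈ 0.05059.
Under the Kimura two-parameter model, d = −½ ln(1 − 2P − Q) − ¼ ln(1 − 2Q).
1 − 2P − Q = 0.905566, giving −½ ln(0.905566) = 0.049598.
1 − 2Q = 0.89882, giving −¼ ln(0.89882) = 0.026668.
d = 0.049598 + 0.026668 = 0.076266.

0.076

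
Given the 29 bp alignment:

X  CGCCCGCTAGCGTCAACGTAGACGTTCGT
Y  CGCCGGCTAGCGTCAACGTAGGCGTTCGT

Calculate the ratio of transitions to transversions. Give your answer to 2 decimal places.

1.00

Transitions are A↔G and C↔T; transversions are all other mismatches.
Transitions: 1. Transversions: 1.
R = 1/1 = 1.00.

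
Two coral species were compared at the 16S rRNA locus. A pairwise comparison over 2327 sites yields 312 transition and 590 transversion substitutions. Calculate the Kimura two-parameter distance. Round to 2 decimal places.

P = 312/2327 ≈ 0.134078 and Q = 590/2327 ≈ 0.253545.
Under the Kimura two-parameter model, d = −½ ln(1 − 2P − Q) − ¼ ln(1 − 2Q).
1 − 2P − Q = 0.478299, giving −½ ln(0.478299) = 0.368760.
1 − 2Q = 0.49291, giving −¼ ln(0.49291) = 0.176857.
d = 0.368760 + 0.176857 = 0.545617.

0.55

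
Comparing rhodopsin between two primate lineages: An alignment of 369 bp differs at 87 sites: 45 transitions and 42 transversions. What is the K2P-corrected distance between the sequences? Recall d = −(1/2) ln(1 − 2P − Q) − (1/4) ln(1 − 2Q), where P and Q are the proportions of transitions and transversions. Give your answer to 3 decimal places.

0.286

P = 45/369 ≈ 0.121951 and Q = 42/369 ≈ 0.113821.
Under the Kimura two-parameter model, d = −½ ln(1 − 2P − Q) − ¼ ln(1 − 2Q).
1 − 2P − Q = 0.642277, giving −½ ln(0.642277) = 0.221368.
1 − 2Q = 0.772358, giving −¼ ln(0.772358) = 0.064577.
d = 0.221368 + 0.064577 = 0.285945.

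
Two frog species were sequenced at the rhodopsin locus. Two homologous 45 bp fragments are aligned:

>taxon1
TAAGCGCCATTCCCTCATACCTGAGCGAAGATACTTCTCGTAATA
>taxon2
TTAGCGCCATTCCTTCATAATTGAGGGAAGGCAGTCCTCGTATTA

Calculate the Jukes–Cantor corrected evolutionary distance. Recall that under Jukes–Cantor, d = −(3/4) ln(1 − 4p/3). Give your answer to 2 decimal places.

0.26

The sequences differ at 10 of 45 sites (2, 14, 20, 21, 26, 31, 32, 34, 36, 43), so p = 10/45 ≈ 0.222222.
d = −(3/4) ln(1 − 4p/3) = −0.75 ln(1 − 0.296296) = −0.75 ln(0.703704)
  = −0.75 × (-0.351397) = 0.263548 substitutions/site.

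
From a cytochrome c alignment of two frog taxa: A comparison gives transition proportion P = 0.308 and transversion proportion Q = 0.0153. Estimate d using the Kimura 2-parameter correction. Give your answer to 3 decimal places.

Under the Kimura two-parameter model, d = −½ ln(1 − 2P − Q) − ¼ ln(1 − 2Q).
1 − 2P − Q = 0.3687, giving −½ ln(0.3687) = 0.498886.
1 − 2Q = 0.9694, giving −¼ ln(0.9694) = 0.007769.
d = 0.498886 + 0.007769 = 0.506655.

0.507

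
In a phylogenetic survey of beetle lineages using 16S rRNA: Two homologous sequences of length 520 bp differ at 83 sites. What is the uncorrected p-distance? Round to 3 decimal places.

p = 83/520 = 0.159615… ≈ 0.160 (to 3 d.p.).

0.160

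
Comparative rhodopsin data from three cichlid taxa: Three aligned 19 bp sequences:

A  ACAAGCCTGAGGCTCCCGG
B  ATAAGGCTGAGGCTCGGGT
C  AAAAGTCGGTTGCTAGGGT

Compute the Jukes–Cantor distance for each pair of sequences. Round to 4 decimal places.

A–B: 5/19 sites differ → p ≈ 0.263158, d = −0.75 ln(1 − 0.350877) = 0.324100 ≈ 0.3241.
A–C: 9/19 sites differ → p ≈ 0.473684, d = −0.75 ln(1 − 0.631579) = 0.748897 ≈ 0.7489.
B–C: 6/19 sites differ → p ≈ 0.315789, d = −0.75 ln(1 − 0.421052) = 0.409907 ≈ 0.4099.

d(A,B) = 0.3241, d(A,C) = 0.7489, d(B,C) = 0.4099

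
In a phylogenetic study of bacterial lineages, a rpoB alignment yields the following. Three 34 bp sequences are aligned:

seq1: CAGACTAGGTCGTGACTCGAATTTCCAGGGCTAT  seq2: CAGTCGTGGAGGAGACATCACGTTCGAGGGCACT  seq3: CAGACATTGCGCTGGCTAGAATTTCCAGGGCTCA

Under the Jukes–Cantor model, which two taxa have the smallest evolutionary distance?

seq1–seq2: 14/34 differ, p = 0.412, d = 0.597.
seq1–seq3: 10/34 differ, p = 0.294, d = 0.373.
seq2–seq3: 15/34 differ, p = 0.441, d = 0.665.
The smallest distance is between seq1 and seq3.

seq1 and seq3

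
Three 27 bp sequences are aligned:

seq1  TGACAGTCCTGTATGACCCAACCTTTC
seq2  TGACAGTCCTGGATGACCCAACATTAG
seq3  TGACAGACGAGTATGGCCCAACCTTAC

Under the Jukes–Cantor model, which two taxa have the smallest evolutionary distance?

seq1 and seq2

seq1–seq2: 4/27 differ, p = 0.148, d = 0.165.
seq1–seq3: 5/27 differ, p = 0.185, d = 0.213.
seq2–seq3: 7/27 differ, p = 0.259, d = 0.318.
The smallest distance is between seq1 and seq2.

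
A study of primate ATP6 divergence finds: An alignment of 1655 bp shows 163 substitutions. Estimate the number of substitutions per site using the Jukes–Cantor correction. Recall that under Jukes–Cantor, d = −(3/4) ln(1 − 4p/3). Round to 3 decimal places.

0.106

p = 163/1655 ≈ 0.098489.
d = −(3/4) ln(1 − 4p/3) = −0.75 ln(1 − 0.131319) = −0.75 ln(0.868681)
  = −0.75 × (-0.140779) = 0.105584 substitutions/site.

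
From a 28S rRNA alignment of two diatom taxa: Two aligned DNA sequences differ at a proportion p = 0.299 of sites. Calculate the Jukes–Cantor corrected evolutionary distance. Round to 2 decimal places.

0.38

d = −(3/4) ln(1 − 4p/3) = −0.75 ln(1 − 0.398667) = −0.75 ln(0.601333)
  = −0.75 × (-0.508606) = 0.381455 substitutions/site.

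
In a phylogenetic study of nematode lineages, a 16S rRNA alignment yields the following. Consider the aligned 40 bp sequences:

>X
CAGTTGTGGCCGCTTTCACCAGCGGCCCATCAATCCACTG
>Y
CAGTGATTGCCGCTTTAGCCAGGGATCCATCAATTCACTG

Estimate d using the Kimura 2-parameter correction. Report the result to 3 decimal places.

0.271

Of 40 sites, 5 differences are transitions and 4 are transversions, so P = 5/40 = 0.125 and Q = 4/40 = 0.1.
Under the Kimura two-parameter model, d = −½ ln(1 − 2P − Q) − ¼ ln(1 − 2Q).
1 − 2P − Q = 0.65, giving −½ ln(0.65) = 0.215391.
1 − 2Q = 0.8, giving −¼ ln(0.8) = 0.055786.
d = 0.215391 + 0.055786 = 0.271177.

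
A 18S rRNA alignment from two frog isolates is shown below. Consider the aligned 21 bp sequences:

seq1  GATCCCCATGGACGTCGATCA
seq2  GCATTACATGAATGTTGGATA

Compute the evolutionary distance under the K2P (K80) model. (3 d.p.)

1.093

Of 21 sites, 7 differences are transitions and 4 are transversions, so P = 7/21 ≈ 0.333333 and Q = 4/21 ≈ 0.190476.
Under the Kimura two-parameter model, d = −½ ln(1 − 2P − Q) − ¼ ln(1 − 2Q).
1 − 2P − Q = 0.142858, giving −½ ln(0.142858) = 0.972952.
1 − 2Q = 0.619048, giving −¼ ln(0.619048) = 0.119893.
d = 0.972952 + 0.119893 = 1.092845.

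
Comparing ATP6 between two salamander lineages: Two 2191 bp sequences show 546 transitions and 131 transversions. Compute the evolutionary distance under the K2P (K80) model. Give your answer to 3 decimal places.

P = 546/2191 ≈ 0.249201 and Q = 131/2191 ≈ 0.05979.
Under the Kimura two-parameter model, d = −½ ln(1 − 2P − Q) − ¼ ln(1 − 2Q).
1 − 2P − Q = 0.441808, giving −½ ln(0.441808) = 0.408440.
1 − 2Q = 0.88042, giving −¼ ln(0.88042) = 0.031839.
d = 0.408440 + 0.031839 = 0.440279.

0.440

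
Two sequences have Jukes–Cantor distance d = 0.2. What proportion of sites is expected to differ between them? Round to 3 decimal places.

0.176

p = (3/4)(1 − e^(−4d/3)) = 0.75 × (1 − e^(-0.266667)) = 0.75 × (1 − 0.765928) = 0.175554.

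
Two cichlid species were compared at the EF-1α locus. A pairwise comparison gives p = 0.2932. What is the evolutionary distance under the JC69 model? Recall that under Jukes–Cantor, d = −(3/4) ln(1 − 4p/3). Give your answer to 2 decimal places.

d = −(3/4) ln(1 − 4p/3) = −0.75 ln(1 − 0.390933) = −0.75 ln(0.609067)
  = −0.75 × (-0.495827) = 0.371870 substitutions/site.

0.37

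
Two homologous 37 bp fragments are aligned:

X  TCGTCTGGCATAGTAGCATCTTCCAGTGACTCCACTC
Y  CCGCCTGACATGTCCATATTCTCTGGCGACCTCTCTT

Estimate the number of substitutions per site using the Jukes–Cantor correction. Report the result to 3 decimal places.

0.784

The sequences differ at 18 of 37 sites, so p = 18/37 ≈ 0.486486.
d = −(3/4) ln(1 − 4p/3) = −0.75 ln(1 − 0.648648) = −0.75 ln(0.351352)
  = −0.75 × (-1.045967) = 0.784475 substitutions/site.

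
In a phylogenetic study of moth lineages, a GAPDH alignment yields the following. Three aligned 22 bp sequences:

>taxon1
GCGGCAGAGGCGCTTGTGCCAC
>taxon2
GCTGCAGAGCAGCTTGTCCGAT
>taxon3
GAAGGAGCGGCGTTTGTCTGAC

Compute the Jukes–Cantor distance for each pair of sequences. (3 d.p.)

taxon1–taxon2: 6/22 sites differ → p ≈ 0.272727, d = −0.75 ln(1 − 0.363636) = 0.338988 ≈ 0.339.
taxon1–taxon3: 8/22 sites differ → p ≈ 0.363636, d = −0.75 ln(1 − 0.484848) = 0.497470 ≈ 0.497.
taxon2–taxon3: 9/22 sites differ → p ≈ 0.409091, d = −0.75 ln(1 − 0.545455) = 0.591344 ≈ 0.591.

d(taxon1,taxon2) = 0.339, d(taxon1,taxon3) = 0.497, d(taxon2,taxon3) = 0.591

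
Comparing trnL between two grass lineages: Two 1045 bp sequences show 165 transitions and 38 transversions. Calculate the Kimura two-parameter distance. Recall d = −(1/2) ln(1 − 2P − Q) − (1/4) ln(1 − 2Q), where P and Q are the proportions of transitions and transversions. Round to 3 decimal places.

P = 165/1045 ≈ 0.157895 and Q = 38/1045 ≈ 0.036364.
Under the Kimura two-parameter model, d = −½ ln(1 − 2P − Q) − ¼ ln(1 − 2Q).
1 − 2P − Q = 0.647846, giving −½ ln(0.647846) = 0.217051.
1 − 2Q = 0.927272, giving −¼ ln(0.927272) = 0.018877.
d = 0.217051 + 0.018877 = 0.235928.

0.236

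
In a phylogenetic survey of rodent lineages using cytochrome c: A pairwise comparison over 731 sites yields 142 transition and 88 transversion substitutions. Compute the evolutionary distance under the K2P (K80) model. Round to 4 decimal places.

0.4244

P = 142/731 ≈ 0.194254 and Q = 88/731 ≈ 0.120383.
Under the Kimura two-parameter model, d = −½ ln(1 − 2P − Q) − ¼ ln(1 − 2Q).
1 − 2P − Q = 0.491109, giving −½ ln(0.491109) = 0.355545.
1 − 2Q = 0.759234, giving −¼ ln(0.759234) = 0.068861.
d = 0.355545 + 0.068861 = 0.424406.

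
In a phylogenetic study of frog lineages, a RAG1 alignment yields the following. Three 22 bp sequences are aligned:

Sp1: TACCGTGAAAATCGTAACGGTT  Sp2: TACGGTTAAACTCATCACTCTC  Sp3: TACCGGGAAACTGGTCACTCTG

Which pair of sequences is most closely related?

Sp1–Sp2: 8/22 differ, p = 0.364, d = 0.497.
Sp1–Sp3: 7/22 differ, p = 0.318, d = 0.414.
Sp2–Sp3: 6/22 differ, p = 0.273, d = 0.339.
The smallest distance is between Sp2 and Sp3.

Sp2 and Sp3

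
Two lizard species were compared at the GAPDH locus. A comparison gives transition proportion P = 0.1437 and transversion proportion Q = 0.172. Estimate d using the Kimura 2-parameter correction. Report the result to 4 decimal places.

0.4129

Under the Kimura two-parameter model, d = −½ ln(1 − 2P − Q) − ¼ ln(1 − 2Q).
1 − 2P − Q = 0.5406, giving −½ ln(0.5406) = 0.307538.
1 − 2Q = 0.656, giving −¼ ln(0.656) = 0.105399.
d = 0.307538 + 0.105399 = 0.412937.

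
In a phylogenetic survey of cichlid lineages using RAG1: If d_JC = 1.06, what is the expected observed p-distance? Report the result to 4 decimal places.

p = (3/4)(1 − e^(−4d/3)) = 0.75 × (1 − e^(-1.413333)) = 0.75 × (1 − 0.243331) = 0.567502.

0.5675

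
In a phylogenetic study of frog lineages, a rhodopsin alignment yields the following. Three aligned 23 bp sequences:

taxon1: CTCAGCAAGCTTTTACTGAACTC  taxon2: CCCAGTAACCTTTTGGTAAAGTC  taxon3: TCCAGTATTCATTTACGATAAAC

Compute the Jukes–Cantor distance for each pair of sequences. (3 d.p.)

taxon1–taxon2: 7/23 sites differ → p ≈ 0.304348, d = −0.75 ln(1 − 0.405797) = 0.390401 ≈ 0.390.
taxon1–taxon3: 11/23 sites differ → p ≈ 0.478261, d = −0.75 ln(1 − 0.637681) = 0.761423 ≈ 0.761.
taxon2–taxon3: 10/23 sites differ → p ≈ 0.434783, d = −0.75 ln(1 − 0.579711) = 0.650110 ≈ 0.650.

d(taxon1,taxon2) = 0.390, d(taxon1,taxon3) = 0.761, d(taxon2,taxon3) = 0.650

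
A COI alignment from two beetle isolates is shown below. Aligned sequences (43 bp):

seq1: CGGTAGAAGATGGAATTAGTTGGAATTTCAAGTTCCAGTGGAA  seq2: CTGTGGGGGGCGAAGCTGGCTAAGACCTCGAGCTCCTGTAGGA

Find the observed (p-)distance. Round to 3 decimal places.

The sequences differ at 21 of 43 positions.
p = 21/43 = 0.488372… ≈ 0.488 (to 3 d.p.).

0.488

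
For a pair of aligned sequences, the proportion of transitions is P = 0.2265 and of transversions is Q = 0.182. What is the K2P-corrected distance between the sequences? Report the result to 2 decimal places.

0.62

Under the Kimura two-parameter model, d = −½ ln(1 − 2P − Q) − ¼ ln(1 − 2Q).
1 − 2P − Q = 0.365, giving −½ ln(0.365) = 0.503929.
1 − 2Q = 0.636, giving −¼ ln(0.636) = 0.113139.
d = 0.503929 + 0.113139 = 0.617068.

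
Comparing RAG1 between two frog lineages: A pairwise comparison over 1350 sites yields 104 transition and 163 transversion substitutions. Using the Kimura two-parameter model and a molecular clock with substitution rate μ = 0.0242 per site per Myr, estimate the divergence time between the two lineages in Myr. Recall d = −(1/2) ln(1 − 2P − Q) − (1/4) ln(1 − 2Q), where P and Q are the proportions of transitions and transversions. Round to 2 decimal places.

P = 104/1350 ≈ 0.077037 and Q = 163/1350 ≈ 0.120741.
Under the Kimura two-parameter model, d = −½ ln(1 − 2P − Q) − ¼ ln(1 − 2Q).
1 − 2P − Q = 0.725185, giving −½ ln(0.725185) = 0.160664.
1 − 2Q = 0.758518, giving −¼ ln(0.758518) = 0.069097.
d = 0.160664 + 0.069097 = 0.229761.
Under a molecular clock d = 2μt, so t = d/(2μ) = 0.229761 / (2 × 0.0242) = 4.75 Myr.

4.75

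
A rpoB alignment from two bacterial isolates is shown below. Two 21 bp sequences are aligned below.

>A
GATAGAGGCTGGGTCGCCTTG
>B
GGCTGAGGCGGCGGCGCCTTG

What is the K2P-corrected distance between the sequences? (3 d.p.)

0.360

Of 21 sites, 2 differences are transitions and 4 are transversions, so P = 2/21 ≈ 0.095238 and Q = 4/21 ≈ 0.190476.
Under the Kimura two-parameter model, d = −½ ln(1 − 2P − Q) − ¼ ln(1 − 2Q).
1 − 2P − Q = 0.619048, giving −½ ln(0.619048) = 0.239786.
1 − 2Q = 0.619048, giving −¼ ln(0.619048) = 0.119893.
d = 0.239786 + 0.119893 = 0.359679.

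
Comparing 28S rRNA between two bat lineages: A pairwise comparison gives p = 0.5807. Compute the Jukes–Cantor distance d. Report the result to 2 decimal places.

d = −(3/4) ln(1 − 4p/3) = −0.75 ln(1 − 0.774267) = −0.75 ln(0.225733)
  = −0.75 × (-1.488402) = 1.116302 substitutions/site.

1.12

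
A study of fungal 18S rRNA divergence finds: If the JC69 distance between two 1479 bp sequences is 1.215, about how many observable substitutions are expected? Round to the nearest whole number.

890

Invert JC69: p = (3/4)(1 − e^(−4d/3)) = 0.75 × (1 − e^(-1.62)) = 0.75 × (1 − 0.197899) = 0.601576.
Expected differing sites = pL ≈ 0.601576 × 1479 = 889.730904 ≈ 890.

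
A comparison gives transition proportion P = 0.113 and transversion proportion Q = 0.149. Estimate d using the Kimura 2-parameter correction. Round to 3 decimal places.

Under the Kimura two-parameter model, d = −½ ln(1 − 2P − Q) − ¼ ln(1 − 2Q).
1 − 2P − Q = 0.625, giving −½ ln(0.625) = 0.235002.
1 − 2Q = 0.702, giving −¼ ln(0.702) = 0.088455.
d = 0.235002 + 0.088455 = 0.323457.

0.323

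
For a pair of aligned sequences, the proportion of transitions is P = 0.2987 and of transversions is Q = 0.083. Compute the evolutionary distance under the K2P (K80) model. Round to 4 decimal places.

0.6157

Under the Kimura two-parameter model, d = −½ ln(1 − 2P − Q) − ¼ ln(1 − 2Q).
1 − 2P − Q = 0.3196, giving −½ ln(0.3196) = 0.570343.
1 − 2Q = 0.834, giving −¼ ln(0.834) = 0.045380.
d = 0.570343 + 0.045380 = 0.615723.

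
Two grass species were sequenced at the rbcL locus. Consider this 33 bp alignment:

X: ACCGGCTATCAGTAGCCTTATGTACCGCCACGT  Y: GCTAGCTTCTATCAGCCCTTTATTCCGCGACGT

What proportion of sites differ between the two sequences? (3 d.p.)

The sequences differ at 13 of 33 positions.
p = 13/33 = 0.393939… ≈ 0.394 (to 3 d.p.).

0.394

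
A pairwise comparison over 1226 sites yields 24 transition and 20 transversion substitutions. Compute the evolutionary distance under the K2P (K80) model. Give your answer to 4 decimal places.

P = 24/1226 ≈ 0.019576 and Q = 20/1226 ≈ 0.016313.
Under the Kimura two-parameter model, d = −½ ln(1 − 2P − Q) − ¼ ln(1 − 2Q).
1 − 2P − Q = 0.944535, giving −½ ln(0.944535) = 0.028531.
1 − 2Q = 0.967374, giving −¼ ln(0.967374) = 0.008293.
d = 0.028531 + 0.008293 = 0.036824.

0.0368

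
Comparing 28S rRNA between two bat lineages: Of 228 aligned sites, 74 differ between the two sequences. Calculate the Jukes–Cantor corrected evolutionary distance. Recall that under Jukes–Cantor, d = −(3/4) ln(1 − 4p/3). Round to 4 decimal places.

p = 74/228 ≈ 0.324561.
d = −(3/4) ln(1 − 4p/3) = −0.75 ln(1 − 0.432748) = −0.75 ln(0.567252)
  = −0.75 × (-0.566952) = 0.425214 substitutions/site.

0.4252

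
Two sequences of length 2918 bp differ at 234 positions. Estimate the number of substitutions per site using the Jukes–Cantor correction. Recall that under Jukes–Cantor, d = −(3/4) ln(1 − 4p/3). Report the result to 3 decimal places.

0.085

p = 234/2918 ≈ 0.080192.
d = −(3/4) ln(1 − 4p/3) = −0.75 ln(1 − 0.106923) = −0.75 ln(0.893077)
  = −0.75 × (-0.113082) = 0.084812 substitutions/site.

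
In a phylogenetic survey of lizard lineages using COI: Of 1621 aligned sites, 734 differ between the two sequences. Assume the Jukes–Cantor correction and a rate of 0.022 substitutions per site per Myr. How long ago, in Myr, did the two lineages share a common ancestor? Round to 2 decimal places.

15.78

p = 734/1621 ≈ 0.452807.
d = −(3/4) ln(1 − 4p/3) = −0.75 ln(1 − 0.603743) = −0.75 ln(0.396257)
  = −0.75 × (-0.925692) = 0.694269 substitutions/site.
Under a molecular clock d = 2μt, so t = d/(2μ) = 0.694269 / (2 × 0.022) = 15.78 Myr.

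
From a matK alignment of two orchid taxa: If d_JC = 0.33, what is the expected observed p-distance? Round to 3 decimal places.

p = (3/4)(1 − e^(−4d/3)) = 0.75 × (1 − e^(-0.44)) = 0.75 × (1 − 0.644036) = 0.266973.

0.267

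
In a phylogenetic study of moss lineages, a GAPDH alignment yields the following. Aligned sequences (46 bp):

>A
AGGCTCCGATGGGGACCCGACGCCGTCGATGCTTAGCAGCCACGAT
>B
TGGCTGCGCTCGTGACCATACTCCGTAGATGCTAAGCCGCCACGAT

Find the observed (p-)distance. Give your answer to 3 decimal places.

The sequences differ at 11 of 46 positions.
p = 11/46 = 0.239130… ≈ 0.239 (to 3 d.p.).

0.239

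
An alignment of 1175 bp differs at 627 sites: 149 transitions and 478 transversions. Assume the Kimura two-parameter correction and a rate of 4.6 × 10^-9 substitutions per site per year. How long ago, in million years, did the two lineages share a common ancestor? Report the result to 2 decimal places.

104.35

P = 149/1175 ≈ 0.126809 and Q = 478/1175 ≈ 0.406809.
Under the Kimura two-parameter model, d = −½ ln(1 − 2P − Q) − ¼ ln(1 − 2Q).
1 − 2P − Q = 0.339573, giving −½ ln(0.339573) = 0.540033.
1 − 2Q = 0.186382, giving −¼ ln(0.186382) = 0.419989.
d = 0.540033 + 0.419989 = 0.960022.
Under a molecular clock d = 2μt, so t = d/(2μ) = 0.960022 / (2 × 4.6 × 10^-9) = 104.35 million years.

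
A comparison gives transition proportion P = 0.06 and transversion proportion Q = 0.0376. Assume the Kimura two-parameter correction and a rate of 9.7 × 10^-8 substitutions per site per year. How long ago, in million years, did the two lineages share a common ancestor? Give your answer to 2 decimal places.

Under the Kimura two-parameter model, d = −½ ln(1 − 2P − Q) − ¼ ln(1 − 2Q).
1 − 2P − Q = 0.8424, giving −½ ln(0.8424) = 0.085750.
1 − 2Q = 0.9248, giving −¼ ln(0.9248) = 0.019544.
d = 0.085750 + 0.019544 = 0.105294.
Under a molecular clock d = 2μt, so t = d/(2μ) = 0.105294 / (2 × 9.7 × 10^-8) = 0.54 million years.

0.54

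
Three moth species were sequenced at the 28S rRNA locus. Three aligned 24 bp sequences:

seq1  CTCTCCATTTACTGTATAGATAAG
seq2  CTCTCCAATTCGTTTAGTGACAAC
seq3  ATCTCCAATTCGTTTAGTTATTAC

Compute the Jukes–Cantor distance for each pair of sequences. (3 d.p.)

d(seq1,seq2) = 0.441, d(seq1,seq3) = 0.608, d(seq2,seq3) = 0.188

seq1–seq2: 8/24 sites differ → p ≈ 0.333333, d = −0.75 ln(1 − 0.444444) = 0.440839 ≈ 0.441.
seq1–seq3: 10/24 sites differ → p ≈ 0.416667, d = −0.75 ln(1 − 0.555556) = 0.608198 ≈ 0.608.
seq2–seq3: 4/24 sites differ → p ≈ 0.166667, d = −0.75 ln(1 − 0.222223) = 0.188487 ≈ 0.188.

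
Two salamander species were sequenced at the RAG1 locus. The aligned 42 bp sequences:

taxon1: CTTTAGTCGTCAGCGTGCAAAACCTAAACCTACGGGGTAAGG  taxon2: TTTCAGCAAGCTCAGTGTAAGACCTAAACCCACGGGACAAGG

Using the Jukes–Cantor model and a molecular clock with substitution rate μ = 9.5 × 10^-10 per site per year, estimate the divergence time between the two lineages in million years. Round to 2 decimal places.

232.02

The sequences differ at 14 of 42 sites, so p = 14/42 ≈ 0.333333.
d = −(3/4) ln(1 − 4p/3) = −0.75 ln(1 − 0.444444) = −0.75 ln(0.555556)
  = −0.75 × (-0.587786) = 0.440840 substitutions/site.
Under a molecular clock d = 2μt, so t = d/(2μ) = 0.440840 / (2 × 9.5 × 10^-10) = 232.02 million years.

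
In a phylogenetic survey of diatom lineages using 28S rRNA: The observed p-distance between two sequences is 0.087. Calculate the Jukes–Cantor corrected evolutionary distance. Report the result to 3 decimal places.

d = −(3/4) ln(1 − 4p/3) = −0.75 ln(1 − 0.116) = −0.75 ln(0.884)
  = −0.75 × (-0.123298) = 0.092474 substitutions/site.

0.092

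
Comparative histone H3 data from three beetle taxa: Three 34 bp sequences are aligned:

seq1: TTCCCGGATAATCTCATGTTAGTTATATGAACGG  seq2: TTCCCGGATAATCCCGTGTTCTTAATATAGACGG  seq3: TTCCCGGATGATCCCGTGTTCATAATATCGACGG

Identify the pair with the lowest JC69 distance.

seq2 and seq3

seq1–seq2: 7/34 differ, p = 0.206, d = 0.241.
seq1–seq3: 8/34 differ, p = 0.235, d = 0.282.
seq2–seq3: 3/34 differ, p = 0.088, d = 0.094.
The smallest distance is between seq2 and seq3.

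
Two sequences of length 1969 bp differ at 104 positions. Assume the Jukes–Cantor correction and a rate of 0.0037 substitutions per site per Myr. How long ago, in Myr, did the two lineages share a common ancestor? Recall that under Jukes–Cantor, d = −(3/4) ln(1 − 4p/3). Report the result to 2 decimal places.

7.40

p = 104/1969 ≈ 0.052819.
d = −(3/4) ln(1 − 4p/3) = −0.75 ln(1 − 0.070425) = −0.75 ln(0.929575)
  = −0.75 × (-0.073028) = 0.054771 substitutions/site.
Under a molecular clock d = 2μt, so t = d/(2μ) = 0.054771 / (2 × 0.0037) = 7.40 Myr.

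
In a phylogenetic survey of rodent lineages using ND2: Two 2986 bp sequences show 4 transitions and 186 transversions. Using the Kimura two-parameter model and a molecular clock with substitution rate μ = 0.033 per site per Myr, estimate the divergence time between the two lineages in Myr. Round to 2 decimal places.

P = 4/2986 ≈ 0.00134 and Q = 186/2986 ≈ 0.062291.
Under the Kimura two-parameter model, d = −½ ln(1 − 2P − Q) − ¼ ln(1 − 2Q).
1 − 2P − Q = 0.935029, giving −½ ln(0.935029) = 0.033589.
1 − 2Q = 0.875418, giving −¼ ln(0.875418) = 0.033263.
d = 0.033589 + 0.033263 = 0.066852.
Under a molecular clock d = 2μt, so t = d/(2μ) = 0.066852 / (2 × 0.033) = 1.01 Myr.

1.01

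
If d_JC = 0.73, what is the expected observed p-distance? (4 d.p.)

p = (3/4)(1 − e^(−4d/3)) = 0.75 × (1 − e^(-0.973333)) = 0.75 × (1 − 0.377822) = 0.466634.

0.4666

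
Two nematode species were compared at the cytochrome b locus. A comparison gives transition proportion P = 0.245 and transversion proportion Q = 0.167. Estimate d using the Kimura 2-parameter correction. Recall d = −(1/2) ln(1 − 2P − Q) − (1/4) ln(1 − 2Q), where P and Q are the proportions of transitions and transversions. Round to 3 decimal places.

0.637

Under the Kimura two-parameter model, d = −½ ln(1 − 2P − Q) − ¼ ln(1 − 2Q).
1 − 2P − Q = 0.343, giving −½ ln(0.343) = 0.535012.
1 − 2Q = 0.666, giving −¼ ln(0.666) = 0.101616.
d = 0.535012 + 0.101616 = 0.636628.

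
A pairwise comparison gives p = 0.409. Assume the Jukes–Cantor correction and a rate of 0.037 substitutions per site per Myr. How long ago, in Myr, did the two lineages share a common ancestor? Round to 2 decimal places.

7.99

d = −(3/4) ln(1 − 4p/3) = −0.75 ln(1 − 0.545333) = −0.75 ln(0.454667)
  = −0.75 × (-0.788190) = 0.591143 substitutions/site.
Under a molecular clock d = 2μt, so t = d/(2μ) = 0.591143 / (2 × 0.037) = 7.99 Myr.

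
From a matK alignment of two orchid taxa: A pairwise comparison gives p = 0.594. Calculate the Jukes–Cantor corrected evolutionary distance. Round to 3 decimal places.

d = −(3/4) ln(1 − 4p/3) = −0.75 ln(1 − 0.792) = −0.75 ln(0.208)
  = −0.75 × (-1.570217) = 1.177663 substitutions/site.

1.178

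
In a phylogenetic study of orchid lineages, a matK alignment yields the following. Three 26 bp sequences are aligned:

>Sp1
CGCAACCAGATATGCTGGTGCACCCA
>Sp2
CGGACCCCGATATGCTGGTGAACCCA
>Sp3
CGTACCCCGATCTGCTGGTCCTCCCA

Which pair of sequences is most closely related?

Sp1–Sp2: 4/26 differ, p = 0.154, d = 0.172.
Sp1–Sp3: 6/26 differ, p = 0.231, d = 0.276.
Sp2–Sp3: 5/26 differ, p = 0.192, d = 0.222.
The smallest distance is between Sp1 and Sp2.

Sp1 and Sp2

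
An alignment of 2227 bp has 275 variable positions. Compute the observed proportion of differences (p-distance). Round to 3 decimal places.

0.123

p = 275/2227 = 0.123484… ≈ 0.123 (to 3 d.p.).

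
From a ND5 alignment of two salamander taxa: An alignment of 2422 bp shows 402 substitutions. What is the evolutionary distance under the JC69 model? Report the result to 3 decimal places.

p = 402/2422 ≈ 0.165979.
d = −(3/4) ln(1 − 4p/3) = −0.75 ln(1 − 0.221305) = −0.75 ln(0.778695)
  = −0.75 × (-0.250136) = 0.187602 substitutions/site.

0.188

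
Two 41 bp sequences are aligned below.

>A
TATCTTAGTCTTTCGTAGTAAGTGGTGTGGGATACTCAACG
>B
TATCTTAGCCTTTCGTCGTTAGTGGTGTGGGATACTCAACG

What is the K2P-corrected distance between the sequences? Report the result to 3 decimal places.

0.077

Of 41 sites, 1 differences are transitions and 2 are transversions, so P = 1/41 ≈ 0.02439 and Q = 2/41 ≈ 0.04878.
Under the Kimura two-parameter model, d = −½ ln(1 − 2P − Q) − ¼ ln(1 − 2Q).
1 − 2P − Q = 0.90244, giving −½ ln(0.90244) = 0.051327.
1 − 2Q = 0.90244, giving −¼ ln(0.90244) = 0.025663.
d = 0.051327 + 0.025663 = 0.076990.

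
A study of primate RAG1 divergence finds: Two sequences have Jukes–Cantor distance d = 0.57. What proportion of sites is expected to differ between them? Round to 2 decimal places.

0.40

p = (3/4)(1 − e^(−4d/3)) = 0.75 × (1 − e^(-0.76)) = 0.75 × (1 − 0.467666) = 0.399251.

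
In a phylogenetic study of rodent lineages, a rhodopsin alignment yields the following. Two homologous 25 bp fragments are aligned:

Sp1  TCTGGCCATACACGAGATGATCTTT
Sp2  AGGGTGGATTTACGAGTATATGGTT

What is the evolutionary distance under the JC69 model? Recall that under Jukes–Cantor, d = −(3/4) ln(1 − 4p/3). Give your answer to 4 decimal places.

0.8865

The sequences differ at 13 of 25 sites, so p = 13/25 = 0.52.
d = −(3/4) ln(1 − 4p/3) = −0.75 ln(1 − 0.693333) = −0.75 ln(0.306667)
  = −0.75 × (-1.181993) = 0.886495 substitutions/site.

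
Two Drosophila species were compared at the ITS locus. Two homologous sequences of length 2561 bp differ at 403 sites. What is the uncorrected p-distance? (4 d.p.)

p = 403/2561 = 0.157360… ≈ 0.1574 (to 4 d.p.).

0.1574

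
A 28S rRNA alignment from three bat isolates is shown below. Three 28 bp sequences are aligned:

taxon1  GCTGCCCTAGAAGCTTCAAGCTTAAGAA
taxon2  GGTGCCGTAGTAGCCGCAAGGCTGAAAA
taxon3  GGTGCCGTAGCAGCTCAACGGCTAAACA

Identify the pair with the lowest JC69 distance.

taxon1–taxon2: 9/28 differ, p = 0.321, d = 0.420.
taxon1–taxon3: 10/28 differ, p = 0.357, d = 0.485.
taxon2–taxon3: 7/28 differ, p = 0.250, d = 0.304.
The smallest distance is between taxon2 and taxon3.

taxon2 and taxon3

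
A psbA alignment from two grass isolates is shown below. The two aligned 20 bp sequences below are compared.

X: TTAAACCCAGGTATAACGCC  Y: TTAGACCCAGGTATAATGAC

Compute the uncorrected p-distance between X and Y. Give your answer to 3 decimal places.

0.150

The sequences differ at 3 of 20 positions (sites 4, 17, 19).
p = 3/20 = 0.150.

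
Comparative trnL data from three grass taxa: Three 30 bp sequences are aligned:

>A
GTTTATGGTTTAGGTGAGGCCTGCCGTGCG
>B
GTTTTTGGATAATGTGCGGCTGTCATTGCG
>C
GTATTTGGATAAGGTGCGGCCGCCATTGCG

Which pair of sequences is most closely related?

B and C

A–B: 10/30 differ, p = 0.333, d = 0.441.
A–C: 9/30 differ, p = 0.300, d = 0.383.
B–C: 4/30 differ, p = 0.133, d = 0.147.
The smallest distance is between B and C.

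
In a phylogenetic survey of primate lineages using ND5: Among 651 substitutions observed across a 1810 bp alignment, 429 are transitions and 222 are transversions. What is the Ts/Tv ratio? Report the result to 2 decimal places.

R = 429/222 = 1.932432… ≈ 1.93 (to 2 d.p.).

1.93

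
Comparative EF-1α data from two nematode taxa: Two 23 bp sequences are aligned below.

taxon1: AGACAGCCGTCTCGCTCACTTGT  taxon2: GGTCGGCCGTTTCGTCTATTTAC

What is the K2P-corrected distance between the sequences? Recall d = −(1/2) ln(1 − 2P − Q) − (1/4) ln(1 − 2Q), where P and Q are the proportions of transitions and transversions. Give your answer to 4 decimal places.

0.8973

Of 23 sites, 9 differences are transitions and 1 are transversions, so P = 9/23 ≈ 0.391304 and Q = 1/23 ≈ 0.043478.
Under the Kimura two-parameter model, d = −½ ln(1 − 2P − Q) − ¼ ln(1 − 2Q).
1 − 2P − Q = 0.173914, giving −½ ln(0.173914) = 0.874597.
1 − 2Q = 0.913044, giving −¼ ln(0.913044) = 0.022743.
d = 0.874597 + 0.022743 = 0.897340.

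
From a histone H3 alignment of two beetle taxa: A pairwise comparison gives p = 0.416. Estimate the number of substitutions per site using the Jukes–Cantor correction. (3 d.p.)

0.607

d = −(3/4) ln(1 − 4p/3) = −0.75 ln(1 − 0.554667) = −0.75 ln(0.445333)
  = −0.75 × (-0.808933) = 0.606700 substitutions/site.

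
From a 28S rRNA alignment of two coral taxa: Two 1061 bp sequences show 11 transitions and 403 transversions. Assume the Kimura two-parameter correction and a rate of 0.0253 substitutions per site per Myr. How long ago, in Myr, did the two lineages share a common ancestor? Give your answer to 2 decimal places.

P = 11/1061 ≈ 0.010368 and Q = 403/1061 ≈ 0.37983.
Under the Kimura two-parameter model, d = −½ ln(1 − 2P − Q) − ¼ ln(1 − 2Q).
1 − 2P − Q = 0.599434, giving −½ ln(0.599434) = 0.255885.
1 − 2Q = 0.24034, giving −¼ ln(0.24034) = 0.356425.
d = 0.255885 + 0.356425 = 0.612310.
Under a molecular clock d = 2μt, so t = d/(2μ) = 0.612310 / (2 × 0.0253) = 12.10 Myr.

12.10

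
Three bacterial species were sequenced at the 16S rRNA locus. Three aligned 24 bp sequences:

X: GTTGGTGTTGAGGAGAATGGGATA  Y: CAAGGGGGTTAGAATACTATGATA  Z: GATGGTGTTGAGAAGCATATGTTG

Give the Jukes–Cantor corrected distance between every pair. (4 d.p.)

X–Y: 11/24 sites differ → p ≈ 0.458333, d = −0.75 ln(1 − 0.611111) = 0.708346 ≈ 0.7083.
X–Z: 7/24 sites differ → p ≈ 0.291667, d = −0.75 ln(1 − 0.388889) = 0.369358 ≈ 0.3694.
Y–Z: 10/24 sites differ → p ≈ 0.416667, d = −0.75 ln(1 − 0.555556) = 0.608198 ≈ 0.6082.

d(X,Y) = 0.7083, d(X,Z) = 0.3694, d(Y,Z) = 0.6082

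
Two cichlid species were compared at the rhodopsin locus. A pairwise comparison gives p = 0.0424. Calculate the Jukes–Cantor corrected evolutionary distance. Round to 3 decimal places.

0.044

d = −(3/4) ln(1 − 4p/3) = −0.75 ln(1 − 0.056533) = −0.75 ln(0.943467)
  = −0.75 × (-0.058194) = 0.043646 substitutions/site.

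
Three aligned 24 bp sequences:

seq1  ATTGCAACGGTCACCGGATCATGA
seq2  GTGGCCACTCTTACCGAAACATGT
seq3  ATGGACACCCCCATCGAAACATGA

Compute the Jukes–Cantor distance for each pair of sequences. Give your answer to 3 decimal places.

seq1–seq2: 9/24 sites differ → p = 0.375, d = −0.75 ln(1 − 0.5) = 0.519860 ≈ 0.520.
seq1–seq3: 9/24 sites differ → p = 0.375, d = −0.75 ln(1 − 0.5) = 0.519860 ≈ 0.520.
seq2–seq3: 7/24 sites differ → p ≈ 0.291667, d = −0.75 ln(1 − 0.388889) = 0.369358 ≈ 0.369.

d(seq1,seq2) = 0.520, d(seq1,seq3) = 0.520, d(seq2,seq3) = 0.369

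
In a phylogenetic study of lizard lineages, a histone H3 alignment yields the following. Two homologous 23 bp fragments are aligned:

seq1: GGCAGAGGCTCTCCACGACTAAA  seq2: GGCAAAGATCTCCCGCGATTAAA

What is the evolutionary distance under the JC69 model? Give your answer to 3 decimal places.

The sequences differ at 8 of 23 sites (5, 8, 9, 10, 11, 12, 15, 19), so p = 8/23 ≈ 0.347826.
d = −(3/4) ln(1 − 4p/3) = −0.75 ln(1 − 0.463768) = −0.75 ln(0.536232)
  = −0.75 × (-0.623188) = 0.467391 substitutions/site.

0.467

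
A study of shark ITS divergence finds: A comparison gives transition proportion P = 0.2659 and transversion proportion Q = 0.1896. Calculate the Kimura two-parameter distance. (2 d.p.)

Under the Kimura two-parameter model, d = −½ ln(1 − 2P − Q) − ¼ ln(1 − 2Q).
1 − 2P − Q = 0.2786, giving −½ ln(0.2786) = 0.638989.
1 − 2Q = 0.6208, giving −¼ ln(0.6208) = 0.119187.
d = 0.638989 + 0.119187 = 0.758176.

0.76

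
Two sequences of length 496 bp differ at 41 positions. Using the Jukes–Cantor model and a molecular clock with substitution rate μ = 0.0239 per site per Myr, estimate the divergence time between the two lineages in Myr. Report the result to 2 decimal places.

p = 41/496 ≈ 0.082661.
d = −(3/4) ln(1 − 4p/3) = −0.75 ln(1 − 0.110215) = −0.75 ln(0.889785)
  = −0.75 × (-0.116775) = 0.087581 substitutions/site.
Under a molecular clock d = 2μt, so t = d/(2μ) = 0.087581 / (2 × 0.0239) = 1.83 Myr.

1.83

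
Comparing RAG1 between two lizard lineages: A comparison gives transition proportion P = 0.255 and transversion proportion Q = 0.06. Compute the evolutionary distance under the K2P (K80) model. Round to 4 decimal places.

Under the Kimura two-parameter model, d = −½ ln(1 − 2P − Q) − ¼ ln(1 − 2Q).
1 − 2P − Q = 0.43, giving −½ ln(0.43) = 0.421985.
1 − 2Q = 0.88, giving −¼ ln(0.88) = 0.031958.
d = 0.421985 + 0.031958 = 0.453943.

0.4539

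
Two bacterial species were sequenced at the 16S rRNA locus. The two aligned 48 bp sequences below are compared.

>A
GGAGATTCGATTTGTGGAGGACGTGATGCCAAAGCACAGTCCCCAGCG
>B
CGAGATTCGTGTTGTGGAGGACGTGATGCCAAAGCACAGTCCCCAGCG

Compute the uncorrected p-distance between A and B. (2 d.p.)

0.06

The sequences differ at 3 of 48 positions (sites 1, 10, 11).
p = 3/48 = 0.0625 ≈ 0.06 (to 2 d.p.).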